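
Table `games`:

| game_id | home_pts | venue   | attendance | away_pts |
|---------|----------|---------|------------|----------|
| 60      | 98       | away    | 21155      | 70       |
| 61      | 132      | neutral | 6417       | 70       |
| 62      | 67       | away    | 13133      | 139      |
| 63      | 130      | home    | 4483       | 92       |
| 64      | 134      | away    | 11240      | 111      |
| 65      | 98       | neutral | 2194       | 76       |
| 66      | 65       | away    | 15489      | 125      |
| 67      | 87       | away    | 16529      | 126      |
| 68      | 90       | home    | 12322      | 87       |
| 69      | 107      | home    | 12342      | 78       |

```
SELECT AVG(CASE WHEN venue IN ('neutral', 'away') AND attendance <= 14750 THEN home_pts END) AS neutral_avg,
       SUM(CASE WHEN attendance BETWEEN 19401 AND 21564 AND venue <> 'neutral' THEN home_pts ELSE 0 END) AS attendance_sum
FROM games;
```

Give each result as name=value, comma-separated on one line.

neutral_avg=107.75, attendance_sum=98

[neutral_avg: venue IN ('neutral', 'away') AND attendance <= 14750]
game_id=60: ✗
game_id=61: ✓ → 132
game_id=62: ✓ → 67
game_id=63: ✗
game_id=64: ✓ → 134
game_id=65: ✓ → 98
game_id=66: ✗
game_id=67: ✗
game_id=68: ✗
game_id=69: ✗
neutral_avg = (132 + 67 + 134 + 98) / 4 = 107.75
—
[attendance_sum: attendance BETWEEN 19401 AND 21564 AND venue <> 'neutral']
game_id=60: ✓ → 98
game_id=61: ✗
game_id=62: ✗
game_id=63: ✗
game_id=64: ✗
game_id=65: ✗
game_id=66: ✗
game_id=67: ✗
game_id=68: ✗
game_id=69: ✗
attendance_sum = 98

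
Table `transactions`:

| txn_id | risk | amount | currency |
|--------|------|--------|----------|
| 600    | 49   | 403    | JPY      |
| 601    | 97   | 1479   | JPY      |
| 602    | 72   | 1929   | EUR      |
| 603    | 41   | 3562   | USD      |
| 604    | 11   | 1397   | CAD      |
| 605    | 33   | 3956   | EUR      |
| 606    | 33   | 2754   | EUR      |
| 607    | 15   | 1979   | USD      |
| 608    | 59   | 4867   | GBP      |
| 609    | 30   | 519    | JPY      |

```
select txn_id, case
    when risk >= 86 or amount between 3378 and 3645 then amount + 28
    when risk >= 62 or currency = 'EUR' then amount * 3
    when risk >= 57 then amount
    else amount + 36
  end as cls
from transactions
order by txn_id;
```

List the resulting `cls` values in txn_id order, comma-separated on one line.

txn_id=600: ELSE → 439
txn_id=601: risk >= 86 or amount between 3378 and 3645 → 1507
txn_id=602: risk >= 62 or currency = 'EUR' → 5787
txn_id=603: risk >= 86 or amount between 3378 and 3645 → 3590
txn_id=604: ELSE → 1433
txn_id=605: risk >= 62 or currency = 'EUR' → 11868
txn_id=606: risk >= 62 or currency = 'EUR' → 8262
txn_id=607: ELSE → 2015
txn_id=608: risk >= 57 → 4867
txn_id=609: ELSE → 555

439, 1507, 5787, 3590, 1433, 11868, 8262, 2015, 4867, 555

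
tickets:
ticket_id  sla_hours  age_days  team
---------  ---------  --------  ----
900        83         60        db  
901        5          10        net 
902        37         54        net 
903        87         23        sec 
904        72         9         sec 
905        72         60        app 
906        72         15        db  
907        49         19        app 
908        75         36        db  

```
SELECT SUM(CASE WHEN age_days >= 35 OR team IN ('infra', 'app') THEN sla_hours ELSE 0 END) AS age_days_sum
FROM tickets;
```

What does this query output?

316

ticket_id=900: ✓ → 83
ticket_id=901: ✗
ticket_id=902: ✓ → 37
ticket_id=903: ✗
ticket_id=904: ✗
ticket_id=905: ✓ → 72
ticket_id=906: ✗
ticket_id=907: ✓ → 49
ticket_id=908: ✓ → 75
age_days_sum = 83 + 37 + 72 + 49 + 75 = 316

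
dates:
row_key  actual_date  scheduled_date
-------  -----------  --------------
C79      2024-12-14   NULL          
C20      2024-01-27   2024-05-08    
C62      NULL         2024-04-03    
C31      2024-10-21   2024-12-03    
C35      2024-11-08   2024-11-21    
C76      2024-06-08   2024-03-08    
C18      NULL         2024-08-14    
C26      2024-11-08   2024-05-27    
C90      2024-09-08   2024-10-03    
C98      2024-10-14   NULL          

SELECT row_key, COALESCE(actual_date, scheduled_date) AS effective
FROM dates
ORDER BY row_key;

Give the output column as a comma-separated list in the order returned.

row_key=C18: actual_date=NULL, scheduled_date=2024-08-14 → 2024-08-14
row_key=C20: actual_date=2024-01-27 → 2024-01-27
row_key=C26: actual_date=2024-11-08 → 2024-11-08
row_key=C31: actual_date=2024-10-21 → 2024-10-21
row_key=C35: actual_date=2024-11-08 → 2024-11-08
row_key=C62: actual_date=NULL, scheduled_date=2024-04-03 → 2024-04-03
row_key=C76: actual_date=2024-06-08 → 2024-06-08
row_key=C79: actual_date=2024-12-14 → 2024-12-14
row_key=C90: actual_date=2024-09-08 → 2024-09-08
row_key=C98: actual_date=2024-10-14 → 2024-10-14

2024-08-14, 2024-01-27, 2024-11-08, 2024-10-21, 2024-11-08, 2024-04-03, 2024-06-08, 2024-12-14, 2024-09-08, 2024-10-14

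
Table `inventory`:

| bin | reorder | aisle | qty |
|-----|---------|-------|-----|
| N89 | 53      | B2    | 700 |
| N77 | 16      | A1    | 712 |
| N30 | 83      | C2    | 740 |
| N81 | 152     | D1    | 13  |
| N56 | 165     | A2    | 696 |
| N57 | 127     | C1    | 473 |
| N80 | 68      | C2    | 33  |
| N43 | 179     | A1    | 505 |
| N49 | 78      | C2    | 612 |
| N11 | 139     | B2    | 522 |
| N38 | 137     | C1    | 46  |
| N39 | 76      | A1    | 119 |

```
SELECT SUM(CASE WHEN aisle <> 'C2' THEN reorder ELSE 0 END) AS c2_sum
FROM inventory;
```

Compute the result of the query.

bin=N89: ✓ → 53
bin=N77: ✓ → 16
bin=N30: ✗
bin=N81: ✓ → 152
bin=N56: ✓ → 165
bin=N57: ✓ → 127
bin=N80: ✗
bin=N43: ✓ → 179
bin=N49: ✗
bin=N11: ✓ → 139
bin=N38: ✓ → 137
bin=N39: ✓ → 76
c2_sum = 53 + 16 + 152 + 165 + 127 + 179 + 139 + 137 + 76 = 1044

1044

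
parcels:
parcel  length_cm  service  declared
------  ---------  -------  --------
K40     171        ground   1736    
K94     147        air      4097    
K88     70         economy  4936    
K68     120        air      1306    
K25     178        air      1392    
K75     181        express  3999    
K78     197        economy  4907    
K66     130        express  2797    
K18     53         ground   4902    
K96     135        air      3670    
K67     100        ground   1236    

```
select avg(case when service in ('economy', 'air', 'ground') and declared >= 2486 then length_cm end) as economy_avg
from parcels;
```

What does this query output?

parcel=K40: ✗
parcel=K94: ✓ → 147
parcel=K88: ✓ → 70
parcel=K68: ✗
parcel=K25: ✗
parcel=K75: ✗
parcel=K78: ✓ → 197
parcel=K66: ✗
parcel=K18: ✓ → 53
parcel=K96: ✓ → 135
parcel=K67: ✗
economy_avg = (147 + 70 + 197 + 53 + 135) / 5 = 120.4

120.4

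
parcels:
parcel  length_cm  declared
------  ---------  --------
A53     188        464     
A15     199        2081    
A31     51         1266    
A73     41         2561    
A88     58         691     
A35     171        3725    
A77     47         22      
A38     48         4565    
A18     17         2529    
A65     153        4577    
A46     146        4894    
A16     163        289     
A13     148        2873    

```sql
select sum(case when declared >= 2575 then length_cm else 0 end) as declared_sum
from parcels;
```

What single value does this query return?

parcel=A53: ✗
parcel=A15: ✗
parcel=A31: ✗
parcel=A73: ✗
parcel=A88: ✗
parcel=A35: ✓ → 171
parcel=A77: ✗
parcel=A38: ✓ → 48
parcel=A18: ✗
parcel=A65: ✓ → 153
parcel=A46: ✓ → 146
parcel=A16: ✗
parcel=A13: ✓ → 148
declared_sum = 171 + 48 + 153 + 146 + 148 = 666

666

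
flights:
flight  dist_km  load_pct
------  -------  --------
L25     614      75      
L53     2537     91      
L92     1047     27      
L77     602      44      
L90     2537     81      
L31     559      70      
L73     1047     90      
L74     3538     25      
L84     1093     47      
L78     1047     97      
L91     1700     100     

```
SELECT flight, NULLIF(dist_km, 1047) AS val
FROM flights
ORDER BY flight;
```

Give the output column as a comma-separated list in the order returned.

flight=L25: dist_km=614 vs 1047: differ → 614
flight=L31: dist_km=559 vs 1047: differ → 559
flight=L53: dist_km=2537 vs 1047: differ → 2537
flight=L73: dist_km=1047 vs 1047: equal → NULL
flight=L74: dist_km=3538 vs 1047: differ → 3538
flight=L77: dist_km=602 vs 1047: differ → 602
flight=L78: dist_km=1047 vs 1047: equal → NULL
flight=L84: dist_km=1093 vs 1047: differ → 1093
flight=L90: dist_km=2537 vs 1047: differ → 2537
flight=L91: dist_km=1700 vs 1047: differ → 1700
flight=L92: dist_km=1047 vs 1047: equal → NULL

614, 559, 2537, NULL, 3538, 602, NULL, 1093, 2537, 1700, NULL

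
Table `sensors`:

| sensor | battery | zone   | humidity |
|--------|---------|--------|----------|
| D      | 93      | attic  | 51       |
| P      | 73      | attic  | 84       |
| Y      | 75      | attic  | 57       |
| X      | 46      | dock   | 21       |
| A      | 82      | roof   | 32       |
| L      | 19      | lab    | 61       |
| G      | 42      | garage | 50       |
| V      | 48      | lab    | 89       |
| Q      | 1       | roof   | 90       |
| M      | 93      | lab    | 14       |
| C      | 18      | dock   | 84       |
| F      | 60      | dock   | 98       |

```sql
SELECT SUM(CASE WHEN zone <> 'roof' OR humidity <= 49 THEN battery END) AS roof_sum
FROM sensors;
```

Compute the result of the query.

sensor=D: ✓ → 93
sensor=P: ✓ → 73
sensor=Y: ✓ → 75
sensor=X: ✓ → 46
sensor=A: ✓ → 82
sensor=L: ✓ → 19
sensor=G: ✓ → 42
sensor=V: ✓ → 48
sensor=Q: ✗
sensor=M: ✓ → 93
sensor=C: ✓ → 18
sensor=F: ✓ → 60
roof_sum = 93 + 73 + 75 + 46 + 82 + 19 + 42 + 48 + 93 + 18 + 60 = 649

649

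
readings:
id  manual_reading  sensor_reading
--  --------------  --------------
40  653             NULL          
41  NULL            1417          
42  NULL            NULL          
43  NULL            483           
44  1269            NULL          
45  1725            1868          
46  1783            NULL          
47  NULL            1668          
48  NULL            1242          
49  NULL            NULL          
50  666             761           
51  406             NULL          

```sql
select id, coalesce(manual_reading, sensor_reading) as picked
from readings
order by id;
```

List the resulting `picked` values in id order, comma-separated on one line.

id=40: manual_reading=653 → 653
id=41: manual_reading=NULL, sensor_reading=1417 → 1417
id=42: manual_reading=NULL, sensor_reading=NULL (all NULL) → NULL
id=43: manual_reading=NULL, sensor_reading=483 → 483
id=44: manual_reading=1269 → 1269
id=45: manual_reading=1725 → 1725
id=46: manual_reading=1783 → 1783
id=47: manual_reading=NULL, sensor_reading=1668 → 1668
id=48: manual_reading=NULL, sensor_reading=1242 → 1242
id=49: manual_reading=NULL, sensor_reading=NULL (all NULL) → NULL
id=50: manual_reading=666 → 666
id=51: manual_reading=406 → 406

653, 1417, NULL, 483, 1269, 1725, 1783, 1668, 1242, NULL, 666, 406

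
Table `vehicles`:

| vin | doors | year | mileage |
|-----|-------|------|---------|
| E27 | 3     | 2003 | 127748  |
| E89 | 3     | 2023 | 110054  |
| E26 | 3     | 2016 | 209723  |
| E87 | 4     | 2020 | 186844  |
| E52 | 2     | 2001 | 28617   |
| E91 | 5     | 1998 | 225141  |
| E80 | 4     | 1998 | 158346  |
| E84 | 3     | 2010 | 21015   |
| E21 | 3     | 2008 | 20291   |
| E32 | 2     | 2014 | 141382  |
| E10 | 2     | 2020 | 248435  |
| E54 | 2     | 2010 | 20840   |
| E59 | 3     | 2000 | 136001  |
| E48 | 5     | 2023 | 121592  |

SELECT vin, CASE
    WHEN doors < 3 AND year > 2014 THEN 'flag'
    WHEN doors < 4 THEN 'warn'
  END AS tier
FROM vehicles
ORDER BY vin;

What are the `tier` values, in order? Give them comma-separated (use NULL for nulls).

vin=E10: doors < 3 AND year > 2014 → flag
vin=E21: doors < 4 → warn
vin=E26: doors < 4 → warn
vin=E27: doors < 4 → warn
vin=E32: doors < 4 → warn
vin=E48: (no match → NULL) → NULL
vin=E52: doors < 4 → warn
vin=E54: doors < 4 → warn
vin=E59: doors < 4 → warn
vin=E80: (no match → NULL) → NULL
vin=E84: doors < 4 → warn
vin=E87: (no match → NULL) → NULL
vin=E89: doors < 4 → warn
vin=E91: (no match → NULL) → NULL

flag, warn, warn, warn, warn, NULL, warn, warn, warn, NULL, warn, NULL, warn, NULL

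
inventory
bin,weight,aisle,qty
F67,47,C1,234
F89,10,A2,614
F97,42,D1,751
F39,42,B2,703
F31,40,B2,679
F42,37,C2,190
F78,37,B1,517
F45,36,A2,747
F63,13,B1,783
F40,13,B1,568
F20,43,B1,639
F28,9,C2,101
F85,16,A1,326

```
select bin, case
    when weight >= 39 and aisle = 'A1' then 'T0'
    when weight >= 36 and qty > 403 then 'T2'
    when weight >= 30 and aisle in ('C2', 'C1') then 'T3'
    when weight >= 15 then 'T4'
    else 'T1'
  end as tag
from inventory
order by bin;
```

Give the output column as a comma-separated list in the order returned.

T2, T1, T2, T2, T1, T3, T2, T1, T3, T2, T4, T1, T2

bin=F20: weight >= 36 and qty > 403 → T2
bin=F28: ELSE → T1
bin=F31: weight >= 36 and qty > 403 → T2
bin=F39: weight >= 36 and qty > 403 → T2
bin=F40: ELSE → T1
bin=F42: weight >= 30 and aisle in ('C2', 'C1') → T3
bin=F45: weight >= 36 and qty > 403 → T2
bin=F63: ELSE → T1
bin=F67: weight >= 30 and aisle in ('C2', 'C1') → T3
bin=F78: weight >= 36 and qty > 403 → T2
bin=F85: weight >= 15 → T4
bin=F89: ELSE → T1
bin=F97: weight >= 36 and qty > 403 → T2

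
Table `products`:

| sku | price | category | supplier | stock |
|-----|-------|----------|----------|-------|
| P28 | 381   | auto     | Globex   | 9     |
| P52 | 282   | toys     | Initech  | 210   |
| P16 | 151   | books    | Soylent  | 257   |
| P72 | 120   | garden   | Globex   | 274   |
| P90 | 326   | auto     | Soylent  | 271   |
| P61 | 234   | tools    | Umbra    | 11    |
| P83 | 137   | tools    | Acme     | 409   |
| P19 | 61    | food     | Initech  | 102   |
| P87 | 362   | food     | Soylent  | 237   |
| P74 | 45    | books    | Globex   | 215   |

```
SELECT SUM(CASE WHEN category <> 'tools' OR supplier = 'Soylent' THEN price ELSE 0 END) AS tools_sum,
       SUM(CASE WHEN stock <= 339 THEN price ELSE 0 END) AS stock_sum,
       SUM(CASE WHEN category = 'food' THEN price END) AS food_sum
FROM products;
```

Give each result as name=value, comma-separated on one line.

tools_sum=1728, stock_sum=1962, food_sum=423

[tools_sum: category <> 'tools' OR supplier = 'Soylent']
sku=P28: ✓ → 381
sku=P52: ✓ → 282
sku=P16: ✓ → 151
sku=P72: ✓ → 120
sku=P90: ✓ → 326
sku=P61: ✗
sku=P83: ✗
sku=P19: ✓ → 61
sku=P87: ✓ → 362
sku=P74: ✓ → 45
tools_sum = 381 + 282 + 151 + 120 + 326 + 61 + 362 + 45 = 1728
—
[stock_sum: stock <= 339]
sku=P28: ✓ → 381
sku=P52: ✓ → 282
sku=P16: ✓ → 151
sku=P72: ✓ → 120
sku=P90: ✓ → 326
sku=P61: ✓ → 234
sku=P83: ✗
sku=P19: ✓ → 61
sku=P87: ✓ → 362
sku=P74: ✓ → 45
stock_sum = 381 + 282 + 151 + 120 + 326 + 234 + 61 + 362 + 45 = 1962
—
[food_sum: category = 'food']
sku=P28: ✗
sku=P52: ✗
sku=P16: ✗
sku=P72: ✗
sku=P90: ✗
sku=P61: ✗
sku=P83: ✗
sku=P19: ✓ → 61
sku=P87: ✓ → 362
sku=P74: ✗
food_sum = 61 + 362 = 423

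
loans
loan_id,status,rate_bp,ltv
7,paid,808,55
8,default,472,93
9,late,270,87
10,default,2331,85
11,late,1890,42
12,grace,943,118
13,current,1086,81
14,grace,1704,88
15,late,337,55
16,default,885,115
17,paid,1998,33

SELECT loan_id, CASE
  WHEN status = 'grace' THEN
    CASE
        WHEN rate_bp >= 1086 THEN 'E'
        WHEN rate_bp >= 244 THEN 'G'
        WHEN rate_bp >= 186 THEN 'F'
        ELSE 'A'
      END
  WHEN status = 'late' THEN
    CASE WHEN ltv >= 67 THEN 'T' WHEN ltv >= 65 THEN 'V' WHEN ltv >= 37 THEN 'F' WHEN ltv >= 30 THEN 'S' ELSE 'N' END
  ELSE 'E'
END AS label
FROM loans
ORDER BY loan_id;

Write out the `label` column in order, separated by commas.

E, E, T, E, F, G, E, E, F, E, E

loan_id=7: status='paid' → outer ELSE → E
loan_id=8: status='default' → outer ELSE → E
loan_id=9: status='late' → inner[ltv >= 67] → T
loan_id=10: status='default' → outer ELSE → E
loan_id=11: status='late' → inner[ltv >= 37] → F
loan_id=12: status='grace' → inner[rate_bp >= 244] → G
loan_id=13: status='current' → outer ELSE → E
loan_id=14: status='grace' → inner[rate_bp >= 1086] → E
loan_id=15: status='late' → inner[ltv >= 37] → F
loan_id=16: status='default' → outer ELSE → E
loan_id=17: status='paid' → outer ELSE → E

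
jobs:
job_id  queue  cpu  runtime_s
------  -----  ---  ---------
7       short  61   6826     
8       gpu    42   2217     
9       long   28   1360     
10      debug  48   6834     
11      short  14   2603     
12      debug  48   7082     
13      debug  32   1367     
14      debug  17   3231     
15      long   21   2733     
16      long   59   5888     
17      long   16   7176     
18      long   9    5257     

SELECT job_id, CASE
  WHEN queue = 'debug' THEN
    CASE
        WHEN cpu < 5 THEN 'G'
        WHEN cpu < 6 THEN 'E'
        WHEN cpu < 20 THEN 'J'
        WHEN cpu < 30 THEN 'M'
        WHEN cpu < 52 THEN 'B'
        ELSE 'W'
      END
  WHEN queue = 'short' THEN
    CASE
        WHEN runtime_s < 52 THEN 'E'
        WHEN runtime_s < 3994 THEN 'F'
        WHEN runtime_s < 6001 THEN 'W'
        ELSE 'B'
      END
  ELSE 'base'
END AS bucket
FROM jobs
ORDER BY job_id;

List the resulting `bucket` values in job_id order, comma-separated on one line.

B, base, base, B, F, B, B, J, base, base, base, base

job_id=7: queue='short' → inner[ELSE] → B
job_id=8: queue='gpu' → outer ELSE → base
job_id=9: queue='long' → outer ELSE → base
job_id=10: queue='debug' → inner[cpu < 52] → B
job_id=11: queue='short' → inner[runtime_s < 3994] → F
job_id=12: queue='debug' → inner[cpu < 52] → B
job_id=13: queue='debug' → inner[cpu < 52] → B
job_id=14: queue='debug' → inner[cpu < 20] → J
job_id=15: queue='long' → outer ELSE → base
job_id=16: queue='long' → outer ELSE → base
job_id=17: queue='long' → outer ELSE → base
job_id=18: queue='long' → outer ELSE → base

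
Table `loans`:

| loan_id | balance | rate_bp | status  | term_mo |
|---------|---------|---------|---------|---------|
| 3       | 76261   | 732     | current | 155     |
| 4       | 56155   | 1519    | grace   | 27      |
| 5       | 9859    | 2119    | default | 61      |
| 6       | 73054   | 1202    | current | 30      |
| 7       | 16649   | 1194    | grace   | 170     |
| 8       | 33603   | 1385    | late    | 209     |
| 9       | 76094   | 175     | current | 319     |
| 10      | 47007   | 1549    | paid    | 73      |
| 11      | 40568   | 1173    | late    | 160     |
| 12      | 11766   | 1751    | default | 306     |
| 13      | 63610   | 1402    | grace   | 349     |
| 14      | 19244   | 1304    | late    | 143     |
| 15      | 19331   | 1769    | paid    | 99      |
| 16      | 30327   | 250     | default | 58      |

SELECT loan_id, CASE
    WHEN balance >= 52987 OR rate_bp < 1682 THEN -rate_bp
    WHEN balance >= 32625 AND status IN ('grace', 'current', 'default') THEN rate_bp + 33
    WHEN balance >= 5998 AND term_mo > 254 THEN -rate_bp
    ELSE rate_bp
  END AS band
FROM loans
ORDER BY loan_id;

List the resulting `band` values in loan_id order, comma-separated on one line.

-732, -1519, 2119, -1202, -1194, -1385, -175, -1549, -1173, -1751, -1402, -1304, 1769, -250

loan_id=3: balance >= 52987 OR rate_bp < 1682 → -732
loan_id=4: balance >= 52987 OR rate_bp < 1682 → -1519
loan_id=5: ELSE → 2119
loan_id=6: balance >= 52987 OR rate_bp < 1682 → -1202
loan_id=7: balance >= 52987 OR rate_bp < 1682 → -1194
loan_id=8: balance >= 52987 OR rate_bp < 1682 → -1385
loan_id=9: balance >= 52987 OR rate_bp < 1682 → -175
loan_id=10: balance >= 52987 OR rate_bp < 1682 → -1549
loan_id=11: balance >= 52987 OR rate_bp < 1682 → -1173
loan_id=12: balance >= 5998 AND term_mo > 254 → -1751
loan_id=13: balance >= 52987 OR rate_bp < 1682 → -1402
loan_id=14: balance >= 52987 OR rate_bp < 1682 → -1304
loan_id=15: ELSE → 1769
loan_id=16: balance >= 52987 OR rate_bp < 1682 → -250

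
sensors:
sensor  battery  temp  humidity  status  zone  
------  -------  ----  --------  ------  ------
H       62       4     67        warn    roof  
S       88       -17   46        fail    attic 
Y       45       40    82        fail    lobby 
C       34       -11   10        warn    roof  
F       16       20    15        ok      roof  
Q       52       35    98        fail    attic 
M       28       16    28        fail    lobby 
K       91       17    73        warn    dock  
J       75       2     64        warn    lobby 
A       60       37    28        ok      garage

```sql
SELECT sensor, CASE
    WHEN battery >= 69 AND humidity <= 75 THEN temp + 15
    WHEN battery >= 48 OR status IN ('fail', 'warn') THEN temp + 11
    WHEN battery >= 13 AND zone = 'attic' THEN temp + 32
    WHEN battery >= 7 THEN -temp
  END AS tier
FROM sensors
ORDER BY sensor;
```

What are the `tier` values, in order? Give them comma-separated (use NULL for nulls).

sensor=A: battery >= 48 OR status IN ('fail', 'warn') → 48
sensor=C: battery >= 48 OR status IN ('fail', 'warn') → 0
sensor=F: battery >= 7 → -20
sensor=H: battery >= 48 OR status IN ('fail', 'warn') → 15
sensor=J: battery >= 69 AND humidity <= 75 → 17
sensor=K: battery >= 69 AND humidity <= 75 → 32
sensor=M: battery >= 48 OR status IN ('fail', 'warn') → 27
sensor=Q: battery >= 48 OR status IN ('fail', 'warn') → 46
sensor=S: battery >= 69 AND humidity <= 75 → -2
sensor=Y: battery >= 48 OR status IN ('fail', 'warn') → 51

48, 0, -20, 15, 17, 32, 27, 46, -2, 51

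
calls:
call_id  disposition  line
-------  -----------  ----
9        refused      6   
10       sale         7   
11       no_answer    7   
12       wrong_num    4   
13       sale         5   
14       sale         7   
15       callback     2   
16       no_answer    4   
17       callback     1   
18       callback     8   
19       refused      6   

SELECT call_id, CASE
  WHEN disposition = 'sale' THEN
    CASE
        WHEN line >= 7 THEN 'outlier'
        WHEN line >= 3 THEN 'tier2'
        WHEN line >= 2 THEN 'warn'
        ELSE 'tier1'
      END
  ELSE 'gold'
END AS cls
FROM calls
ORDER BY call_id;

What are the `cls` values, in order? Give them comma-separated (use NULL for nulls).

call_id=9: disposition='refused' → outer ELSE → gold
call_id=10: disposition='sale' → inner[line >= 7] → outlier
call_id=11: disposition='no_answer' → outer ELSE → gold
call_id=12: disposition='wrong_num' → outer ELSE → gold
call_id=13: disposition='sale' → inner[line >= 3] → tier2
call_id=14: disposition='sale' → inner[line >= 7] → outlier
call_id=15: disposition='callback' → outer ELSE → gold
call_id=16: disposition='no_answer' → outer ELSE → gold
call_id=17: disposition='callback' → outer ELSE → gold
call_id=18: disposition='callback' → outer ELSE → gold
call_id=19: disposition='refused' → outer ELSE → gold

gold, outlier, gold, gold, tier2, outlier, gold, gold, gold, gold, gold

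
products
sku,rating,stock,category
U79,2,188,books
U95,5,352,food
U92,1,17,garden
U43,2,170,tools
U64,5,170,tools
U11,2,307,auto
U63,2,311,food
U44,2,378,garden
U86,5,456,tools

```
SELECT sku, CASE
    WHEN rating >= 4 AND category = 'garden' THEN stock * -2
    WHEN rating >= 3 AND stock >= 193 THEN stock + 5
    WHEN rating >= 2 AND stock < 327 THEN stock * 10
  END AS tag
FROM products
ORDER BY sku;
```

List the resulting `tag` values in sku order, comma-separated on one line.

3070, 1700, NULL, 3110, 1700, 1880, 461, NULL, 357

sku=U11: rating >= 2 AND stock < 327 → 3070
sku=U43: rating >= 2 AND stock < 327 → 1700
sku=U44: (no match → NULL) → NULL
sku=U63: rating >= 2 AND stock < 327 → 3110
sku=U64: rating >= 2 AND stock < 327 → 1700
sku=U79: rating >= 2 AND stock < 327 → 1880
sku=U86: rating >= 3 AND stock >= 193 → 461
sku=U92: (no match → NULL) → NULL
sku=U95: rating >= 3 AND stock >= 193 → 357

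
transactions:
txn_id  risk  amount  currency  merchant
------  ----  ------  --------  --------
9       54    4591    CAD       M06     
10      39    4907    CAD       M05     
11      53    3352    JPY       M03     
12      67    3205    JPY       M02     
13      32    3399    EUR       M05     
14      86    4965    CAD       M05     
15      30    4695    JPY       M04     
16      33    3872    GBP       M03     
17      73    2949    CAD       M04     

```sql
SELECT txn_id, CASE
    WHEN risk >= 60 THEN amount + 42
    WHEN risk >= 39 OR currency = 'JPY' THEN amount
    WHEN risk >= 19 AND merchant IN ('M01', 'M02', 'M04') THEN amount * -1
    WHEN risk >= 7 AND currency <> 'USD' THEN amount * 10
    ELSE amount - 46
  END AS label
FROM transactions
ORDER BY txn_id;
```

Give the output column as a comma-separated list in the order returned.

4591, 4907, 3352, 3247, 33990, 5007, 4695, 38720, 2991

txn_id=9: risk >= 39 OR currency = 'JPY' → 4591
txn_id=10: risk >= 39 OR currency = 'JPY' → 4907
txn_id=11: risk >= 39 OR currency = 'JPY' → 3352
txn_id=12: risk >= 60 → 3247
txn_id=13: risk >= 7 AND currency <> 'USD' → 33990
txn_id=14: risk >= 60 → 5007
txn_id=15: risk >= 39 OR currency = 'JPY' → 4695
txn_id=16: risk >= 7 AND currency <> 'USD' → 38720
txn_id=17: risk >= 60 → 2991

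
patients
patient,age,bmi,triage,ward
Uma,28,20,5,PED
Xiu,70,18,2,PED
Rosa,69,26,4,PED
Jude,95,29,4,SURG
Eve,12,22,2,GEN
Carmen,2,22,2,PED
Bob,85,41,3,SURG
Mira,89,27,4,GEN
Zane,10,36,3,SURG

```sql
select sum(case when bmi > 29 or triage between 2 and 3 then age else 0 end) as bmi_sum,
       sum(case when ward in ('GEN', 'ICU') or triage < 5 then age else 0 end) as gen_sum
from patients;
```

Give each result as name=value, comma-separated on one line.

[bmi_sum: bmi > 29 or triage between 2 and 3]
patient=Uma: ✗
patient=Xiu: ✓ → 70
patient=Rosa: ✗
patient=Jude: ✗
patient=Eve: ✓ → 12
patient=Carmen: ✓ → 2
patient=Bob: ✓ → 85
patient=Mira: ✗
patient=Zane: ✓ → 10
bmi_sum = 70 + 12 + 2 + 85 + 10 = 179
—
[gen_sum: ward in ('GEN', 'ICU') or triage < 5]
patient=Uma: ✗
patient=Xiu: ✓ → 70
patient=Rosa: ✓ → 69
patient=Jude: ✓ → 95
patient=Eve: ✓ → 12
patient=Carmen: ✓ → 2
patient=Bob: ✓ → 85
patient=Mira: ✓ → 89
patient=Zane: ✓ → 10
gen_sum = 70 + 69 + 95 + 12 + 2 + 85 + 89 + 10 = 432

bmi_sum=179, gen_sum=432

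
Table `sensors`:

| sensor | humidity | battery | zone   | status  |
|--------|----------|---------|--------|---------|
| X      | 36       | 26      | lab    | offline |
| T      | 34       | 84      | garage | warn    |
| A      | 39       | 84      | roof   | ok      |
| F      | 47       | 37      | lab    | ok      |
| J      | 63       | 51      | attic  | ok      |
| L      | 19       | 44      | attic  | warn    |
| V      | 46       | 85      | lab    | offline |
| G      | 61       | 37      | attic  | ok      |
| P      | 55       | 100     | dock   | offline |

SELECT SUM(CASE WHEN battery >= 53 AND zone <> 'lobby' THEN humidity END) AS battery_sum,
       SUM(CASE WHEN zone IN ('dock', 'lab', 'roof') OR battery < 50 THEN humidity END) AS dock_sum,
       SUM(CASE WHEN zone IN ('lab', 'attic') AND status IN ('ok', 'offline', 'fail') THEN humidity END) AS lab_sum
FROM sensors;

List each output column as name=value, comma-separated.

battery_sum=174, dock_sum=303, lab_sum=253

[battery_sum: battery >= 53 AND zone <> 'lobby']
sensor=X: ✗
sensor=T: ✓ → 34
sensor=A: ✓ → 39
sensor=F: ✗
sensor=J: ✗
sensor=L: ✗
sensor=V: ✓ → 46
sensor=G: ✗
sensor=P: ✓ → 55
battery_sum = 34 + 39 + 46 + 55 = 174
—
[dock_sum: zone IN ('dock', 'lab', 'roof') OR battery < 50]
sensor=X: ✓ → 36
sensor=T: ✗
sensor=A: ✓ → 39
sensor=F: ✓ → 47
sensor=J: ✗
sensor=L: ✓ → 19
sensor=V: ✓ → 46
sensor=G: ✓ → 61
sensor=P: ✓ → 55
dock_sum = 36 + 39 + 47 + 19 + 46 + 61 + 55 = 303
—
[lab_sum: zone IN ('lab', 'attic') AND status IN ('ok', 'offline', 'fail')]
sensor=X: ✓ → 36
sensor=T: ✗
sensor=A: ✗
sensor=F: ✓ → 47
sensor=J: ✓ → 63
sensor=L: ✗
sensor=V: ✓ → 46
sensor=G: ✓ → 61
sensor=P: ✗
lab_sum = 36 + 47 + 63 + 46 + 61 = 253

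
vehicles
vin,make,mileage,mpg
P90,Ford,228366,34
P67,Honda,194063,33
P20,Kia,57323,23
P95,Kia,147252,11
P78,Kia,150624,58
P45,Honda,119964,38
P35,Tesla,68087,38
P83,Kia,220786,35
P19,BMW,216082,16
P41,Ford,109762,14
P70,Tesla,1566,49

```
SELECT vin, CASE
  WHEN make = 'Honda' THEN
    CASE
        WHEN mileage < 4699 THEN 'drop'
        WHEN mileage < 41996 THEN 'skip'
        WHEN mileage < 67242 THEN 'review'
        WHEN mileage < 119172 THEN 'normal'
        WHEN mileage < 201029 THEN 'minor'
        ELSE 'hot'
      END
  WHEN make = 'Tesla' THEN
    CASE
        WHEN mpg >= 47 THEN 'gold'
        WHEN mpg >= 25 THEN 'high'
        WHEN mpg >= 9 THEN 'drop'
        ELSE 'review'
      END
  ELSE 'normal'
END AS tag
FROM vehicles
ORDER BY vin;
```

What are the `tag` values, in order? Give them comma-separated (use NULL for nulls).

normal, normal, high, normal, minor, minor, gold, normal, normal, normal, normal

vin=P19: make='BMW' → outer ELSE → normal
vin=P20: make='Kia' → outer ELSE → normal
vin=P35: make='Tesla' → inner[mpg >= 25] → high
vin=P41: make='Ford' → outer ELSE → normal
vin=P45: make='Honda' → inner[mileage < 201029] → minor
vin=P67: make='Honda' → inner[mileage < 201029] → minor
vin=P70: make='Tesla' → inner[mpg >= 47] → gold
vin=P78: make='Kia' → outer ELSE → normal
vin=P83: make='Kia' → outer ELSE → normal
vin=P90: make='Ford' → outer ELSE → normal
vin=P95: make='Kia' → outer ELSE → normal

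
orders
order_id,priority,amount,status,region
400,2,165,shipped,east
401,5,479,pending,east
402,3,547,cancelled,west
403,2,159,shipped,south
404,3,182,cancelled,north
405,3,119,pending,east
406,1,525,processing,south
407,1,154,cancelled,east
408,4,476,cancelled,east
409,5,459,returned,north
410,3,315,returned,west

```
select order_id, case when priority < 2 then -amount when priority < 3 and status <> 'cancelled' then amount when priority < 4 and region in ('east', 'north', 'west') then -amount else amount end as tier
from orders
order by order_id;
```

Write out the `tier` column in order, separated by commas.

order_id=400: priority < 3 and status <> 'cancelled' → 165
order_id=401: ELSE → 479
order_id=402: priority < 4 and region in ('east', 'north', 'west') → -547
order_id=403: priority < 3 and status <> 'cancelled' → 159
order_id=404: priority < 4 and region in ('east', 'north', 'west') → -182
order_id=405: priority < 4 and region in ('east', 'north', 'west') → -119
order_id=406: priority < 2 → -525
order_id=407: priority < 2 → -154
order_id=408: ELSE → 476
order_id=409: ELSE → 459
order_id=410: priority < 4 and region in ('east', 'north', 'west') → -315

165, 479, -547, 159, -182, -119, -525, -154, 476, 459, -315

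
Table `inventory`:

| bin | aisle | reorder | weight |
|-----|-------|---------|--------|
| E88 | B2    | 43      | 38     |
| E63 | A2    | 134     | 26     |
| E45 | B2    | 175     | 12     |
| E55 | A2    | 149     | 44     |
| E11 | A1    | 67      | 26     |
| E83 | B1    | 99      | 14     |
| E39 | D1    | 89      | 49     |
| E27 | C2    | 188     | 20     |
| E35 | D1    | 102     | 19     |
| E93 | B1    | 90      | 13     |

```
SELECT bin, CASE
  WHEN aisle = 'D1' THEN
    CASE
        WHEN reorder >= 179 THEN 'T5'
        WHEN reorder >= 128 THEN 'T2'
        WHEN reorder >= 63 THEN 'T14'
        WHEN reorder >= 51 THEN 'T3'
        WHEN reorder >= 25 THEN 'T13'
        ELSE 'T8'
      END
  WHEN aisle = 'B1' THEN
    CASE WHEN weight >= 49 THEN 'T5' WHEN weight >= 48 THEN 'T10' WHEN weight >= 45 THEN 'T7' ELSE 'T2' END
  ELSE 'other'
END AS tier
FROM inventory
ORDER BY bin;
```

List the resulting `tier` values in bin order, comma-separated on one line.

other, other, T14, T14, other, other, other, T2, other, T2

bin=E11: aisle='A1' → outer ELSE → other
bin=E27: aisle='C2' → outer ELSE → other
bin=E35: aisle='D1' → inner[reorder >= 63] → T14
bin=E39: aisle='D1' → inner[reorder >= 63] → T14
bin=E45: aisle='B2' → outer ELSE → other
bin=E55: aisle='A2' → outer ELSE → other
bin=E63: aisle='A2' → outer ELSE → other
bin=E83: aisle='B1' → inner[ELSE] → T2
bin=E88: aisle='B2' → outer ELSE → other
bin=E93: aisle='B1' → inner[ELSE] → T2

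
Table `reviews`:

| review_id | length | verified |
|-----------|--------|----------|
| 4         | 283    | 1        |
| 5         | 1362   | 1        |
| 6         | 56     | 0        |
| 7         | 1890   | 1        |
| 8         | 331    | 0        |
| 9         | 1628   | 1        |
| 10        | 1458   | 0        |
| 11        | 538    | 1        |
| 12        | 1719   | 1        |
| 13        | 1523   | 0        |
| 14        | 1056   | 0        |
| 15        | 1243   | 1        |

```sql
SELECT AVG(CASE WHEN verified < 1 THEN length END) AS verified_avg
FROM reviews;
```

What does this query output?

review_id=4: ✗
review_id=5: ✗
review_id=6: ✓ → 56
review_id=7: ✗
review_id=8: ✓ → 331
review_id=9: ✗
review_id=10: ✓ → 1458
review_id=11: ✗
review_id=12: ✗
review_id=13: ✓ → 1523
review_id=14: ✓ → 1056
review_id=15: ✗
verified_avg = (56 + 331 + 1458 + 1523 + 1056) / 5 = 884.8

884.8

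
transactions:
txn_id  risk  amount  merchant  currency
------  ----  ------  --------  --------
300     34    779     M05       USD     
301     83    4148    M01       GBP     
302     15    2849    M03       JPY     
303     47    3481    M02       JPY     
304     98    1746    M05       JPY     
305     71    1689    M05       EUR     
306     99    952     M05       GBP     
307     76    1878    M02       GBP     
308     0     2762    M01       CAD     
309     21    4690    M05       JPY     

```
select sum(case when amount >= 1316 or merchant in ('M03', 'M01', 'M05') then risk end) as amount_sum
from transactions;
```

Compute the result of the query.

544

txn_id=300: ✓ → 34
txn_id=301: ✓ → 83
txn_id=302: ✓ → 15
txn_id=303: ✓ → 47
txn_id=304: ✓ → 98
txn_id=305: ✓ → 71
txn_id=306: ✓ → 99
txn_id=307: ✓ → 76
txn_id=308: ✓ → 0
txn_id=309: ✓ → 21
amount_sum = 34 + 83 + 15 + 47 + 98 + 71 + 99 + 76 + 21 = 544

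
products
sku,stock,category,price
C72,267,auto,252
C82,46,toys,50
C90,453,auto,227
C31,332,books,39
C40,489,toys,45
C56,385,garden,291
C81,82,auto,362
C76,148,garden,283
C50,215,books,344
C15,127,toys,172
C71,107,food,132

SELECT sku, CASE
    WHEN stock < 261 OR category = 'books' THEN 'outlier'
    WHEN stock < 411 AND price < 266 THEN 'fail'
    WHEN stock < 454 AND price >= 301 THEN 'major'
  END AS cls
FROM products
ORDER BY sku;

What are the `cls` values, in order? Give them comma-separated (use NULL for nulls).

outlier, outlier, NULL, outlier, NULL, outlier, fail, outlier, outlier, outlier, NULL

sku=C15: stock < 261 OR category = 'books' → outlier
sku=C31: stock < 261 OR category = 'books' → outlier
sku=C40: (no match → NULL) → NULL
sku=C50: stock < 261 OR category = 'books' → outlier
sku=C56: (no match → NULL) → NULL
sku=C71: stock < 261 OR category = 'books' → outlier
sku=C72: stock < 411 AND price < 266 → fail
sku=C76: stock < 261 OR category = 'books' → outlier
sku=C81: stock < 261 OR category = 'books' → outlier
sku=C82: stock < 261 OR category = 'books' → outlier
sku=C90: (no match → NULL) → NULL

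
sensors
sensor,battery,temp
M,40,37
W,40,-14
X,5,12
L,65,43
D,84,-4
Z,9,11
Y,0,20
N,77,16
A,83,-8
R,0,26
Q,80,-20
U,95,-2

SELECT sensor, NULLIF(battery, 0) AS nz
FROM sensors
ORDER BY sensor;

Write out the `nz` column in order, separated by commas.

83, 84, 65, 40, 77, 80, NULL, 95, 40, 5, NULL, 9

sensor=A: battery=83 vs 0: differ → 83
sensor=D: battery=84 vs 0: differ → 84
sensor=L: battery=65 vs 0: differ → 65
sensor=M: battery=40 vs 0: differ → 40
sensor=N: battery=77 vs 0: differ → 77
sensor=Q: battery=80 vs 0: differ → 80
sensor=R: battery=0 vs 0: equal → NULL
sensor=U: battery=95 vs 0: differ → 95
sensor=W: battery=40 vs 0: differ → 40
sensor=X: battery=5 vs 0: differ → 5
sensor=Y: battery=0 vs 0: equal → NULL
sensor=Z: battery=9 vs 0: differ → 9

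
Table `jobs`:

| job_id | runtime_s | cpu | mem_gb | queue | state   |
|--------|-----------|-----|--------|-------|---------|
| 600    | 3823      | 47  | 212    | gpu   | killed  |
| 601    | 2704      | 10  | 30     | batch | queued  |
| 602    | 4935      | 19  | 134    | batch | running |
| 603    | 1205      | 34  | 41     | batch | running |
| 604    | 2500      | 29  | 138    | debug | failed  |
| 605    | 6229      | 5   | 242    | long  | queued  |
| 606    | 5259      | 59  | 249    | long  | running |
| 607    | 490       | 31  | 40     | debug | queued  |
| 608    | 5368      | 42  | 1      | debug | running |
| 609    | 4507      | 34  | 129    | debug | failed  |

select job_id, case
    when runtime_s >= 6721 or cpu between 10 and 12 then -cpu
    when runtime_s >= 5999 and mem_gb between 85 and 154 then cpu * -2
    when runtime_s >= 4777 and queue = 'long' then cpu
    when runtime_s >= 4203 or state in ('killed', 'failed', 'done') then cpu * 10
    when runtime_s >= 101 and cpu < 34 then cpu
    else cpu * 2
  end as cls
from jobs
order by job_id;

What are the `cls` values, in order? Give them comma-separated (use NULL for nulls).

job_id=600: runtime_s >= 4203 or state in ('killed', 'failed', 'done') → 470
job_id=601: runtime_s >= 6721 or cpu between 10 and 12 → -10
job_id=602: runtime_s >= 4203 or state in ('killed', 'failed', 'done') → 190
job_id=603: ELSE → 68
job_id=604: runtime_s >= 4203 or state in ('killed', 'failed', 'done') → 290
job_id=605: runtime_s >= 4777 and queue = 'long' → 5
job_id=606: runtime_s >= 4777 and queue = 'long' → 59
job_id=607: runtime_s >= 101 and cpu < 34 → 31
job_id=608: runtime_s >= 4203 or state in ('killed', 'failed', 'done') → 420
job_id=609: runtime_s >= 4203 or state in ('killed', 'failed', 'done') → 340

470, -10, 190, 68, 290, 5, 59, 31, 420, 340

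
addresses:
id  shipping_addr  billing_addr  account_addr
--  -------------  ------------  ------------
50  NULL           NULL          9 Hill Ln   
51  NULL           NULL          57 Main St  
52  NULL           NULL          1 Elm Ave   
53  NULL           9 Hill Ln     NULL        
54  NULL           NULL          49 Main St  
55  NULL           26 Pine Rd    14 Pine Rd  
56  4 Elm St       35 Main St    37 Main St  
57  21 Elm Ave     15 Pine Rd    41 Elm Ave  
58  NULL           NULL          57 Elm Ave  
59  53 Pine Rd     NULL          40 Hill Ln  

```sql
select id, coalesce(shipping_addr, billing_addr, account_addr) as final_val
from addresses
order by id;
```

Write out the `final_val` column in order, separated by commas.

id=50: shipping_addr=NULL, billing_addr=NULL, account_addr=9 Hill Ln → 9 Hill Ln
id=51: shipping_addr=NULL, billing_addr=NULL, account_addr=57 Main St → 57 Main St
id=52: shipping_addr=NULL, billing_addr=NULL, account_addr=1 Elm Ave → 1 Elm Ave
id=53: shipping_addr=NULL, billing_addr=9 Hill Ln → 9 Hill Ln
id=54: shipping_addr=NULL, billing_addr=NULL, account_addr=49 Main St → 49 Main St
id=55: shipping_addr=NULL, billing_addr=26 Pine Rd → 26 Pine Rd
id=56: shipping_addr=4 Elm St → 4 Elm St
id=57: shipping_addr=21 Elm Ave → 21 Elm Ave
id=58: shipping_addr=NULL, billing_addr=NULL, account_addr=57 Elm Ave → 57 Elm Ave
id=59: shipping_addr=53 Pine Rd → 53 Pine Rd

9 Hill Ln, 57 Main St, 1 Elm Ave, 9 Hill Ln, 49 Main St, 26 Pine Rd, 4 Elm St, 21 Elm Ave, 57 Elm Ave, 53 Pine Rd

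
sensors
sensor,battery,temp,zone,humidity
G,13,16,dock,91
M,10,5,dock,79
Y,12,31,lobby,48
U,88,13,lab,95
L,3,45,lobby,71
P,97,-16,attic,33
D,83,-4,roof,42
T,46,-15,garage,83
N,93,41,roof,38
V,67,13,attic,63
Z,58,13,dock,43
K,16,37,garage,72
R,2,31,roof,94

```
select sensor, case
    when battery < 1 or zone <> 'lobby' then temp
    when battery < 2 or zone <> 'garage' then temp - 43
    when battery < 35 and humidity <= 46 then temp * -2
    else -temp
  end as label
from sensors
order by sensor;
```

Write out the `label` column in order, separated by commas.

sensor=D: battery < 1 or zone <> 'lobby' → -4
sensor=G: battery < 1 or zone <> 'lobby' → 16
sensor=K: battery < 1 or zone <> 'lobby' → 37
sensor=L: battery < 2 or zone <> 'garage' → 2
sensor=M: battery < 1 or zone <> 'lobby' → 5
sensor=N: battery < 1 or zone <> 'lobby' → 41
sensor=P: battery < 1 or zone <> 'lobby' → -16
sensor=R: battery < 1 or zone <> 'lobby' → 31
sensor=T: battery < 1 or zone <> 'lobby' → -15
sensor=U: battery < 1 or zone <> 'lobby' → 13
sensor=V: battery < 1 or zone <> 'lobby' → 13
sensor=Y: battery < 2 or zone <> 'garage' → -12
sensor=Z: battery < 1 or zone <> 'lobby' → 13

-4, 16, 37, 2, 5, 41, -16, 31, -15, 13, 13, -12, 13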